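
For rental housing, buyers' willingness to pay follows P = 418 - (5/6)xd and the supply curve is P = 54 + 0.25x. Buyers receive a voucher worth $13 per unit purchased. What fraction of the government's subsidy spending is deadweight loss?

DWL / government spending = 1/58

Pre-subsidy: 418 - (5/6)x = 54 + 0.25x gives x* = 336 and P* = 138.
With the rebate, buyers effectively pay Pb = Ps − 13, where Ps is the price sellers receive.
On the curves, Pb = 418 - (5/6)x and Ps = 54 + 0.25x; the wedge Ps − Pb = 13 gives 54 + 0.25x − (418 - (5/6)x) = 13, so x' = 348.
Then Pb = 418 − (5/6)·348 = 128 and Ps = 54 + 0.25·348 = 141.
ΔCS = ½(336 + 348)(138 − 128) = 3420; ΔPS = ½(336 + 348)(141 − 138) = 1026.
Government spending = 13 × 348 = 4524.
DWL = ½ × 13 × (348 − 336) = 78; fraction = 78 / 4524 = 1/58.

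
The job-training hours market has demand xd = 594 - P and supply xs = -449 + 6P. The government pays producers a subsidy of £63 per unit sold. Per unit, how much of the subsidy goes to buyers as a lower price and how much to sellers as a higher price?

Buyers gain £54 per unit; sellers gain £9 per unit

Pre-subsidy: 594 - P = -449 + 6P gives P* = 149, x* = 445.
With the subsidy, sellers receive Ps = Pb + 63 for each unit, where Pb is the price buyers pay.
Supply in terms of Pb becomes xs = -449 + 6(Pb + 63) = -71 + 6Pb. Setting this equal to demand: 594 - Pb = -71 + 6Pb, so Pb = 95.
Sellers receive Ps = 95 + 63 = 158; x' = 594 − 1·95 = 499.
Buyers' price falls by P* − Pb = 149 − 95 = 54; sellers' price rises by Ps − P* = 158 − 149 = 9.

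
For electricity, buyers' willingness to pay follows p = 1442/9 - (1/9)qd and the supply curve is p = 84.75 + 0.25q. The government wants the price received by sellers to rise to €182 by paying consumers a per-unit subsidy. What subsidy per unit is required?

At a seller price of 182, quantity supplied is -339 + 4·182 = 389.
Buyers absorb 389 only when they pay pb = 1442/9 − (1/9)·389 = 117.
s = ps − pb = 182 − 117 = 65.

Required subsidy s = €65 per unit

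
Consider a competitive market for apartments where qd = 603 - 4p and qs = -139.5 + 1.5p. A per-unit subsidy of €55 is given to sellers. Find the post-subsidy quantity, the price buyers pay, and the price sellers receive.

Pre-subsidy: 603 - 4p = -139.5 + 1.5p gives p* = 135, q* = 63.
With the subsidy, sellers receive ps = pb + 55 for each unit, where pb is the price buyers pay.
Supply in terms of pb becomes qs = -139.5 + 1.5(pb + 55) = -57 + 1.5pb. Setting this equal to demand: 603 - 4pb = -57 + 1.5pb, so pb = 120.
Sellers receive ps = 120 + 55 = 175; q' = 603 − 4·120 = 123.

q' = 123; buyers pay €120; sellers receive €175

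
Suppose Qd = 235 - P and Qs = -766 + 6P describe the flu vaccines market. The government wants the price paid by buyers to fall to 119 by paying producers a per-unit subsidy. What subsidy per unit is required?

Required subsidy s = 28 per unit

At a buyer price of 119, quantity demanded is 235 − 1·119 = 116.
Sellers supply 116 only when they receive Ps with -766 + 6·Ps = 116, i.e. Ps = 147.
s = Ps − Pb = 147 − 119 = 28.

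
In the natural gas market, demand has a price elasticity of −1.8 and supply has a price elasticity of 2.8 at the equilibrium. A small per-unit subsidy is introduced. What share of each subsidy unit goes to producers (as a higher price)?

For a small subsidy around the equilibrium, the benefit split depends on the relative slopes, which at a point are proportional to the elasticities.
Buyer share = εs/(εs + |εd|) = 2.8/(2.8 + 1.8) = 14/23; seller share = |εd|/(εs + |εd|) = 9/23.
So producers capture 9/23 of the subsidy.

Producer share = 9/23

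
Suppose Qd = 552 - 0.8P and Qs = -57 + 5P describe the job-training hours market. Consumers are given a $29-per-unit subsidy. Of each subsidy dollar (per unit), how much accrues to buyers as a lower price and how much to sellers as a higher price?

Pre-subsidy: 552 - 0.8P = -57 + 5P gives P* = 105, Q* = 468.
With the rebate, buyers effectively pay Pb = Ps − 29, where Ps is the price sellers receive.
Demand in terms of Ps becomes Qd = 552 − 0.8(Ps − 29) = 575.2 - 0.8Ps. Setting this equal to supply: 575.2 - 0.8Ps = -57 + 5Ps, so Ps = 109.
Buyers pay Pb = 109 − 29 = 80; Q' = -57 + 5·109 = 488.
Buyers' price falls by P* − Pb = 105 − 80 = 25; sellers' price rises by Ps − P* = 109 − 105 = 4.

Buyers gain $25 per unit; sellers gain $4 per unit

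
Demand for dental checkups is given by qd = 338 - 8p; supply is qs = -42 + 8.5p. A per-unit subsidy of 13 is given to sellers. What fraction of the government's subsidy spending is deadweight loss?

DWL / government spending = 442/3421

Pre-subsidy: 338 - 8p = -42 + 8.5p gives p* = 760/33, q* = 5074/33.
With the subsidy, sellers receive ps = pb + 13 for each unit, where pb is the price buyers pay.
Supply in terms of pb becomes qs = -42 + 8.5(pb + 13) = 68.5 + 8.5pb. Setting this equal to demand: 338 - 8pb = 68.5 + 8.5pb, so pb = 49/3.
Sellers receive ps = 49/3 + 13 = 88/3; q' = 338 − 8·(49/3) = 622/3.
ΔCS = ½(5074/33 + 622/3)(760/33 − 49/3) = 146302/121; ΔPS = ½(5074/33 + 622/3)(88/3 − 760/33) = 137696/121.
Government spending = 13 × 622/3 = 8086/3.
DWL = ½ × 13 × (622/3 − 5074/33) = 11492/33; fraction = (11492/33) / (8086/3) = 442/3421.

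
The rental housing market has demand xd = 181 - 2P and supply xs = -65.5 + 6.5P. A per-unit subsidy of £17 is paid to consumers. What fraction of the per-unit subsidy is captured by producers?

Producer share = 4/17

Pre-subsidy: 181 - 2P = -65.5 + 6.5P gives P* = 29, x* = 123.
With the rebate, buyers effectively pay Pb = Ps − 17, where Ps is the price sellers receive.
Demand in terms of Ps becomes xd = 181 − 2(Ps − 17) = 215 - 2Ps. Setting this equal to supply: 215 - 2Ps = -65.5 + 6.5Ps, so Ps = 33.
Buyers pay Pb = 33 − 17 = 16; x' = -65.5 + 6.5·33 = 149.
Buyers' price falls by P* − Pb = 29 − 16 = 13; sellers' price rises by Ps − P* = 33 − 29 = 4.
So producers capture 4/17 = 4/17 of each unit of subsidy.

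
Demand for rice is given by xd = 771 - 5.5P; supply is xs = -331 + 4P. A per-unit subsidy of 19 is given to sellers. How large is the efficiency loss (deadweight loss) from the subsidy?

Deadweight loss = 418

Pre-subsidy: 771 - 5.5P = -331 + 4P gives P* = 116, x* = 133.
With the subsidy, sellers receive Ps = Pb + 19 for each unit, where Pb is the price buyers pay.
Supply in terms of Pb becomes xs = -331 + 4(Pb + 19) = -255 + 4Pb. Setting this equal to demand: 771 - 5.5Pb = -255 + 4Pb, so Pb = 108.
Sellers receive Ps = 108 + 19 = 127; x' = 771 − 5.5·108 = 177.
The subsidy expands output by 177 − 133 = 44 past the efficient level; on those units the gap between marginal cost and willingness to pay runs from 0 up to 19.
DWL = ½ × 19 × 44 = 418.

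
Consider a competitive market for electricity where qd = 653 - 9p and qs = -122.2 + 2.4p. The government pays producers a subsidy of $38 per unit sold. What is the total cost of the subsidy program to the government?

Pre-subsidy: 653 - 9p = -122.2 + 2.4p gives p* = 68, q* = 41.
With the subsidy, sellers receive ps = pb + 38 for each unit, where pb is the price buyers pay.
Supply in terms of pb becomes qs = -122.2 + 2.4(pb + 38) = -31 + 2.4pb. Setting this equal to demand: 653 - 9pb = -31 + 2.4pb, so pb = 60.
Sellers receive ps = 60 + 38 = 98; q' = 653 − 9·60 = 113.
Government outlay = subsidy × quantity = 38 × 113 = 4294.

Government cost = $4294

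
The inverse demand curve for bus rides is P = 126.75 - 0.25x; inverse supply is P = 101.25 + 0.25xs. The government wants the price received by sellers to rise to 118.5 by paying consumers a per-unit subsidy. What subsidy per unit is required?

Required subsidy s = 9 per unit

At a seller price of 118.5, quantity supplied is -405 + 4·118.5 = 69.
Buyers absorb 69 only when they pay Pb = 126.75 − 0.25·69 = 109.5.
s = Ps − Pb = 118.5 − 109.5 = 9.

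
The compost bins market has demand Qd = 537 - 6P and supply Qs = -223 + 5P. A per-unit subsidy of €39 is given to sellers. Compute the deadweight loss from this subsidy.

Pre-subsidy: 537 - 6P = -223 + 5P gives P* = 760/11, Q* = 1347/11.
With the subsidy, sellers receive Ps = Pb + 39 for each unit, where Pb is the price buyers pay.
Supply in terms of Pb becomes Qs = -223 + 5(Pb + 39) = -28 + 5Pb. Setting this equal to demand: 537 - 6Pb = -28 + 5Pb, so Pb = 565/11.
Sellers receive Ps = 565/11 + 39 = 994/11; Q' = 537 − 6·(565/11) = 2517/11.
The subsidy expands output by 2517/11 − 1347/11 = 1170/11 past the efficient level; on those units the gap between marginal cost and willingness to pay runs from 0 up to 39.
DWL = ½ × 39 × 1170/11 = 22815/11.

Deadweight loss = 22815/11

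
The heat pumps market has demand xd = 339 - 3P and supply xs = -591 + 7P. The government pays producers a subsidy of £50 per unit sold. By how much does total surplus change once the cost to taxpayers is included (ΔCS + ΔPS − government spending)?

Net change in total surplus = -£2625

Pre-subsidy: 339 - 3P = -591 + 7P gives P* = 93, x* = 60.
With the subsidy, sellers receive Ps = Pb + 50 for each unit, where Pb is the price buyers pay.
Supply in terms of Pb becomes xs = -591 + 7(Pb + 50) = -241 + 7Pb. Setting this equal to demand: 339 - 3Pb = -241 + 7Pb, so Pb = 58.
Sellers receive Ps = 58 + 50 = 108; x' = 339 − 3·58 = 165.
ΔCS = ½(60 + 165)(93 − 58) = 3937.5; ΔPS = ½(60 + 165)(108 − 93) = 1687.5.
Government spending = 50 × 165 = 8250.
Net change = 3937.5 + 1687.5 − 8250 = -2625. The loss equals the DWL triangle ½·50·105.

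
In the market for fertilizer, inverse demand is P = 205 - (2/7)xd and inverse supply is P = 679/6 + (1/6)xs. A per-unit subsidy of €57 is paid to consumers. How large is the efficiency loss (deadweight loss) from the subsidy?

Pre-subsidy: 205 - (2/7)x = 679/6 + (1/6)x gives x* = 203 and P* = 147.
With the rebate, buyers effectively pay Pb = Ps − 57, where Ps is the price sellers receive.
On the curves, Pb = 205 - (2/7)x and Ps = 679/6 + (1/6)x; the wedge Ps − Pb = 57 gives 679/6 + (1/6)x − (205 - (2/7)x) = 57, so x' = 329.
Then Pb = 205 − (2/7)·329 = 111 and Ps = 679/6 + (1/6)·329 = 168.
The subsidy expands output by 329 − 203 = 126 past the efficient level; on those units the gap between marginal cost and willingness to pay runs from 0 up to 57.
DWL = ½ × 57 × 126 = 3591.

Deadweight loss = €3591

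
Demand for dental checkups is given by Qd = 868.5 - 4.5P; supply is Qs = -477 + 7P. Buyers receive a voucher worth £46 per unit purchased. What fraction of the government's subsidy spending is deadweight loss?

DWL / government spending = 7/52

Pre-subsidy: 868.5 - 4.5P = -477 + 7P gives P* = 117, Q* = 342.
With the rebate, buyers effectively pay Pb = Ps − 46, where Ps is the price sellers receive.
Demand in terms of Ps becomes Qd = 868.5 − 4.5(Ps − 46) = 1075.5 - 4.5Ps. Setting this equal to supply: 1075.5 - 4.5Ps = -477 + 7Ps, so Ps = 135.
Buyers pay Pb = 135 − 46 = 89; Q' = -477 + 7·135 = 468.
ΔCS = ½(342 + 468)(117 − 89) = 11340; ΔPS = ½(342 + 468)(135 − 117) = 7290.
Government spending = 46 × 468 = 21528.
DWL = ½ × 46 × (468 − 342) = 2898; fraction = 2898 / 21528 = 7/52.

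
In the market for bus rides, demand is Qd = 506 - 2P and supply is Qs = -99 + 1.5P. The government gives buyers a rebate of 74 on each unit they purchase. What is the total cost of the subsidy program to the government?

Pre-subsidy: 506 - 2P = -99 + 1.5P gives P* = 1210/7, Q* = 1122/7.
With the rebate, buyers effectively pay Pb = Ps − 74, where Ps is the price sellers receive.
Demand in terms of Ps becomes Qd = 506 − 2(Ps − 74) = 654 - 2Ps. Setting this equal to supply: 654 - 2Ps = -99 + 1.5Ps, so Ps = 1506/7.
Buyers pay Pb = 1506/7 − 74 = 988/7; Q' = -99 + 1.5·(1506/7) = 1566/7.
Government outlay = subsidy × quantity = 74 × 1566/7 = 115884/7.

Government cost = 115884/7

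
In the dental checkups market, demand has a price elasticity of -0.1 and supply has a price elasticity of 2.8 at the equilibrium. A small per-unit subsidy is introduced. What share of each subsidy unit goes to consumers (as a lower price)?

Consumer share = 28/29

For a small subsidy around the equilibrium, the benefit split depends on the relative slopes, which at a point are proportional to the elasticities.
Buyer share = εs/(εs + |εd|) = 2.8/(2.8 + 0.1) = 28/29; seller share = |εd|/(εs + |εd|) = 1/29.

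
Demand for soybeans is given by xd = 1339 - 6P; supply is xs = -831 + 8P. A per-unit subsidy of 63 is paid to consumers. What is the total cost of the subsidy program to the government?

Pre-subsidy: 1339 - 6P = -831 + 8P gives P* = 155, x* = 409.
With the rebate, buyers effectively pay Pb = Ps − 63, where Ps is the price sellers receive.
Demand in terms of Ps becomes xd = 1339 − 6(Ps − 63) = 1717 - 6Ps. Setting this equal to supply: 1717 - 6Ps = -831 + 8Ps, so Ps = 182.
Buyers pay Pb = 182 − 63 = 119; x' = -831 + 8·182 = 625.
Government outlay = subsidy × quantity = 63 × 625 = 39375.

Government cost = 39375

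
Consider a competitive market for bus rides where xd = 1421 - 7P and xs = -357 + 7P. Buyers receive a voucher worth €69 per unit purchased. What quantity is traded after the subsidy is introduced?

x' = 773.5

Pre-subsidy: 1421 - 7P = -357 + 7P gives P* = 127, x* = 532.
With the rebate, buyers effectively pay Pb = Ps − 69, where Ps is the price sellers receive.
Demand in terms of Ps becomes xd = 1421 − 7(Ps − 69) = 1904 - 7Ps. Setting this equal to supply: 1904 - 7Ps = -357 + 7Ps, so Ps = 161.5.
Buyers pay Pb = 161.5 − 69 = 92.5; x' = -357 + 7·161.5 = 773.5.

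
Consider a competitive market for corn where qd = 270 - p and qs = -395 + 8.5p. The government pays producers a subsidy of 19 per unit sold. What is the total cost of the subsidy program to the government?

Pre-subsidy: 270 - p = -395 + 8.5p gives p* = 70, q* = 200.
With the subsidy, sellers receive ps = pb + 19 for each unit, where pb is the price buyers pay.
Supply in terms of pb becomes qs = -395 + 8.5(pb + 19) = -233.5 + 8.5pb. Setting this equal to demand: 270 - pb = -233.5 + 8.5pb, so pb = 53.
Sellers receive ps = 53 + 19 = 72; q' = 270 − 1·53 = 217.
Government outlay = subsidy × quantity = 19 × 217 = 4123.

Government cost = 4123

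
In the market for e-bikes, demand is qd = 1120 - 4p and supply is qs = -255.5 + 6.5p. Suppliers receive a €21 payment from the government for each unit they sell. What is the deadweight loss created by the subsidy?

Deadweight loss = €546

Pre-subsidy: 1120 - 4p = -255.5 + 6.5p gives p* = 131, q* = 596.
With the subsidy, sellers receive ps = pb + 21 for each unit, where pb is the price buyers pay.
Supply in terms of pb becomes qs = -255.5 + 6.5(pb + 21) = -119 + 6.5pb. Setting this equal to demand: 1120 - 4pb = -119 + 6.5pb, so pb = 118.
Sellers receive ps = 118 + 21 = 139; q' = 1120 − 4·118 = 648.
The subsidy expands output by 648 − 596 = 52 past the efficient level; on those units the gap between marginal cost and willingness to pay runs from 0 up to 21.
DWL = ½ × 21 × 52 = 546.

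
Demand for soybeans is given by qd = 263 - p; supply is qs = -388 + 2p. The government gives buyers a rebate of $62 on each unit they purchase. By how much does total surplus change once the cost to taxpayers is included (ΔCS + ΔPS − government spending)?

Pre-subsidy: 263 - p = -388 + 2p gives p* = 217, q* = 46.
With the rebate, buyers effectively pay pb = ps − 62, where ps is the price sellers receive.
Demand in terms of ps becomes qd = 263 − 1(ps − 62) = 325 - ps. Setting this equal to supply: 325 - ps = -388 + 2ps, so ps = 713/3.
Buyers pay pb = 713/3 − 62 = 527/3; q' = -388 + 2·(713/3) = 262/3.
ΔCS = ½(46 + 262/3)(217 − 527/3) = 24800/9; ΔPS = ½(46 + 262/3)(713/3 − 217) = 12400/9.
Government spending = 62 × 262/3 = 16244/3.
Net change = 24800/9 + 12400/9 − 16244/3 = -3844/3. The loss equals the DWL triangle ½·62·124/3.

Net change in total surplus = -3844/3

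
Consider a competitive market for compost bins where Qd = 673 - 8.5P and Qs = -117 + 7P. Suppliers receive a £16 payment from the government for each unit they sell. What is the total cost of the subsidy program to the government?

Government cost = 149392/31

Pre-subsidy: 673 - 8.5P = -117 + 7P gives P* = 1580/31, Q* = 7433/31.
With the subsidy, sellers receive Ps = Pb + 16 for each unit, where Pb is the price buyers pay.
Supply in terms of Pb becomes Qs = -117 + 7(Pb + 16) = -5 + 7Pb. Setting this equal to demand: 673 - 8.5Pb = -5 + 7Pb, so Pb = 1356/31.
Sellers receive Ps = 1356/31 + 16 = 1852/31; Q' = 673 − 8.5·(1356/31) = 9337/31.
Government outlay = subsidy × quantity = 16 × 9337/31 = 149392/31.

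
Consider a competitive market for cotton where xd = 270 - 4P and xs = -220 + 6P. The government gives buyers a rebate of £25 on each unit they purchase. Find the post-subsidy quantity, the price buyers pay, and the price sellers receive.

Pre-subsidy: 270 - 4P = -220 + 6P gives P* = 49, x* = 74.
With the rebate, buyers effectively pay Pb = Ps − 25, where Ps is the price sellers receive.
Demand in terms of Ps becomes xd = 270 − 4(Ps − 25) = 370 - 4Ps. Setting this equal to supply: 370 - 4Ps = -220 + 6Ps, so Ps = 59.
Buyers pay Pb = 59 − 25 = 34; x' = -220 + 6·59 = 134.

x' = 134; buyers pay £34; sellers receive £59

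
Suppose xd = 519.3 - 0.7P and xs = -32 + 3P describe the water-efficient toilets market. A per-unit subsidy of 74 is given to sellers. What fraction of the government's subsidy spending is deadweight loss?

Pre-subsidy: 519.3 - 0.7P = -32 + 3P gives P* = 149, x* = 415.
With the subsidy, sellers receive Ps = Pb + 74 for each unit, where Pb is the price buyers pay.
Supply in terms of Pb becomes xs = -32 + 3(Pb + 74) = 190 + 3Pb. Setting this equal to demand: 519.3 - 0.7Pb = 190 + 3Pb, so Pb = 89.
Sellers receive Ps = 89 + 74 = 163; x' = 519.3 − 0.7·89 = 457.
ΔCS = ½(415 + 457)(149 − 89) = 26160; ΔPS = ½(415 + 457)(163 − 149) = 6104.
Government spending = 74 × 457 = 33818.
DWL = ½ × 74 × (457 − 415) = 1554; fraction = 1554 / 33818 = 21/457.

DWL / government spending = 21/457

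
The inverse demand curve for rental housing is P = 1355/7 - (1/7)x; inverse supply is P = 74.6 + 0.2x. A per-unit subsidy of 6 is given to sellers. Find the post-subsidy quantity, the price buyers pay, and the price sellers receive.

x' = 364.5; buyers pay 141.5; sellers receive 147.5

Pre-subsidy: 1355/7 - (1/7)x = 74.6 + 0.2x gives x* = 347 and P* = 144.
With the subsidy, sellers receive Ps = Pb + 6 for each unit, where Pb is the price buyers pay.
On the curves, Pb = 1355/7 - (1/7)x and Ps = 74.6 + 0.2x; the wedge Ps − Pb = 6 gives 74.6 + 0.2x − (1355/7 - (1/7)x) = 6, so x' = 364.5.
Then Pb = 1355/7 − (1/7)·364.5 = 141.5 and Ps = 74.6 + 0.2·364.5 = 147.5.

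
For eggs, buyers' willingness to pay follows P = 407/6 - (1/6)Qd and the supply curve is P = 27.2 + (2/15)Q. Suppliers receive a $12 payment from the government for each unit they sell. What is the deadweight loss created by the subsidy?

Pre-subsidy: 407/6 - (1/6)Q = 27.2 + (2/15)Q gives Q* = 1219/9 and P* = 1222/27.
With the subsidy, sellers receive Ps = Pb + 12 for each unit, where Pb is the price buyers pay.
On the curves, Pb = 407/6 - (1/6)Q and Ps = 27.2 + (2/15)Q; the wedge Ps − Pb = 12 gives 27.2 + (2/15)Q − (407/6 - (1/6)Q) = 12, so Q' = 1579/9.
Then Pb = 407/6 − (1/6)·(1579/9) = 1042/27 and Ps = 27.2 + (2/15)·(1579/9) = 1366/27.
The subsidy expands output by 1579/9 − 1219/9 = 40 past the efficient level; on those units the gap between marginal cost and willingness to pay runs from 0 up to 12.
DWL = ½ × 12 × 40 = 240.

Deadweight loss = $240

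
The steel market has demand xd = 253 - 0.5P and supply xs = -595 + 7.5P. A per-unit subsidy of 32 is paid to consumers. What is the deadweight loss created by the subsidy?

Pre-subsidy: 253 - 0.5P = -595 + 7.5P gives P* = 106, x* = 200.
With the rebate, buyers effectively pay Pb = Ps − 32, where Ps is the price sellers receive.
Demand in terms of Ps becomes xd = 253 − 0.5(Ps − 32) = 269 - 0.5Ps. Setting this equal to supply: 269 - 0.5Ps = -595 + 7.5Ps, so Ps = 108.
Buyers pay Pb = 108 − 32 = 76; x' = -595 + 7.5·108 = 215.
The subsidy expands output by 215 − 200 = 15 past the efficient level; on those units the gap between marginal cost and willingness to pay runs from 0 up to 32.
DWL = ½ × 32 × 15 = 240.

Deadweight loss = 240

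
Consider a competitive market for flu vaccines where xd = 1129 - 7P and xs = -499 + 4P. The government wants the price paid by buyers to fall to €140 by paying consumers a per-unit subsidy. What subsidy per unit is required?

At a buyer price of 140, quantity demanded is 1129 − 7·140 = 149.
Sellers supply 149 only when they receive Ps with -499 + 4·Ps = 149, i.e. Ps = 162.
s = Ps − Pb = 162 − 140 = 22.

Required subsidy s = €22 per unit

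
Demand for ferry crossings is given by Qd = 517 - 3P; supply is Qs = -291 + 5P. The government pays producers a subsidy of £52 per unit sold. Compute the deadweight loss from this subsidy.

Deadweight loss = £2535

Pre-subsidy: 517 - 3P = -291 + 5P gives P* = 101, Q* = 214.
With the subsidy, sellers receive Ps = Pb + 52 for each unit, where Pb is the price buyers pay.
Supply in terms of Pb becomes Qs = -291 + 5(Pb + 52) = -31 + 5Pb. Setting this equal to demand: 517 - 3Pb = -31 + 5Pb, so Pb = 68.5.
Sellers receive Ps = 68.5 + 52 = 120.5; Q' = 517 − 3·68.5 = 311.5.
The subsidy expands output by 311.5 − 214 = 97.5 past the efficient level; on those units the gap between marginal cost and willingness to pay runs from 0 up to 52.
DWL = ½ × 52 × 97.5 = 2535.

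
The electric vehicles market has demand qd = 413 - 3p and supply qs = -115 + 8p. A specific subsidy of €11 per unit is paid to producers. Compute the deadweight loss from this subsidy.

Deadweight loss = €132

Pre-subsidy: 413 - 3p = -115 + 8p gives p* = 48, q* = 269.
With the subsidy, sellers receive ps = pb + 11 for each unit, where pb is the price buyers pay.
Supply in terms of pb becomes qs = -115 + 8(pb + 11) = -27 + 8pb. Setting this equal to demand: 413 - 3pb = -27 + 8pb, so pb = 40.
Sellers receive ps = 40 + 11 = 51; q' = 413 − 3·40 = 293.
The subsidy expands output by 293 − 269 = 24 past the efficient level; on those units the gap between marginal cost and willingness to pay runs from 0 up to 11.
DWL = ½ × 11 × 24 = 132.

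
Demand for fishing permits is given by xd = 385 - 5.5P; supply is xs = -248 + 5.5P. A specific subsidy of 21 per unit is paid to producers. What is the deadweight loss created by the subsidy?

Pre-subsidy: 385 - 5.5P = -248 + 5.5P gives P* = 633/11, x* = 68.5.
With the subsidy, sellers receive Ps = Pb + 21 for each unit, where Pb is the price buyers pay.
Supply in terms of Pb becomes xs = -248 + 5.5(Pb + 21) = -132.5 + 5.5Pb. Setting this equal to demand: 385 - 5.5Pb = -132.5 + 5.5Pb, so Pb = 1035/22.
Sellers receive Ps = 1035/22 + 21 = 1497/22; x' = 385 − 5.5·(1035/22) = 126.25.
The subsidy expands output by 126.25 − 68.5 = 57.75 past the efficient level; on those units the gap between marginal cost and willingness to pay runs from 0 up to 21.
DWL = ½ × 21 × 57.75 = 606.375.

Deadweight loss = 606.375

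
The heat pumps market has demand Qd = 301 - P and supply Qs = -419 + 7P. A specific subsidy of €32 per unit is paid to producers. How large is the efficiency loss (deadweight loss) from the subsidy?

Deadweight loss = €448

Pre-subsidy: 301 - P = -419 + 7P gives P* = 90, Q* = 211.
With the subsidy, sellers receive Ps = Pb + 32 for each unit, where Pb is the price buyers pay.
Supply in terms of Pb becomes Qs = -419 + 7(Pb + 32) = -195 + 7Pb. Setting this equal to demand: 301 - Pb = -195 + 7Pb, so Pb = 62.
Sellers receive Ps = 62 + 32 = 94; Q' = 301 − 1·62 = 239.
The subsidy expands output by 239 − 211 = 28 past the efficient level; on those units the gap between marginal cost and willingness to pay runs from 0 up to 32.
DWL = ½ × 32 × 28 = 448.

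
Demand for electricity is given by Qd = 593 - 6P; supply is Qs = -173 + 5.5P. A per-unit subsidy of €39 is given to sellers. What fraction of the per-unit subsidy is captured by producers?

Producer share = 12/23

Pre-subsidy: 593 - 6P = -173 + 5.5P gives P* = 1532/23, Q* = 4447/23.
With the subsidy, sellers receive Ps = Pb + 39 for each unit, where Pb is the price buyers pay.
Supply in terms of Pb becomes Qs = -173 + 5.5(Pb + 39) = 41.5 + 5.5Pb. Setting this equal to demand: 593 - 6Pb = 41.5 + 5.5Pb, so Pb = 1103/23.
Sellers receive Ps = 1103/23 + 39 = 2000/23; Q' = 593 − 6·(1103/23) = 7021/23.
Buyers' price falls by P* − Pb = 1532/23 − 1103/23 = 429/23; sellers' price rises by Ps − P* = 2000/23 − 1532/23 = 468/23.
So producers capture (468/23)/39 = 12/23 of each unit of subsidy.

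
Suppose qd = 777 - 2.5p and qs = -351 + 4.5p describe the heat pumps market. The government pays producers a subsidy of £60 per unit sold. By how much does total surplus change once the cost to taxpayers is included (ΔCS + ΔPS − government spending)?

Net change in total surplus = -20250/7

Pre-subsidy: 777 - 2.5p = -351 + 4.5p gives p* = 1128/7, q* = 2619/7.
With the subsidy, sellers receive ps = pb + 60 for each unit, where pb is the price buyers pay.
Supply in terms of pb becomes qs = -351 + 4.5(pb + 60) = -81 + 4.5pb. Setting this equal to demand: 777 - 2.5pb = -81 + 4.5pb, so pb = 858/7.
Sellers receive ps = 858/7 + 60 = 1278/7; q' = 777 − 2.5·(858/7) = 3294/7.
ΔCS = ½(2619/7 + 3294/7)(1128/7 − 858/7) = 798255/49; ΔPS = ½(2619/7 + 3294/7)(1278/7 − 1128/7) = 443475/49.
Government spending = 60 × 3294/7 = 197640/7.
Net change = 798255/49 + 443475/49 − 197640/7 = -20250/7. The loss equals the DWL triangle ½·60·675/7.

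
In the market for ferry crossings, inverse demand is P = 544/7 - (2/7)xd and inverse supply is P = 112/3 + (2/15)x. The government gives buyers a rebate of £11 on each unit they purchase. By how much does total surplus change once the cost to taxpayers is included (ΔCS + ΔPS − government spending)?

Pre-subsidy: 544/7 - (2/7)x = 112/3 + (2/15)x gives x* = 1060/11 and P* = 552/11.
With the rebate, buyers effectively pay Pb = Ps − 11, where Ps is the price sellers receive.
On the curves, Pb = 544/7 - (2/7)x and Ps = 112/3 + (2/15)x; the wedge Ps − Pb = 11 gives 112/3 + (2/15)x − (544/7 - (2/7)x) = 11, so x' = 5395/44.
Then Pb = 544/7 − (2/7)·(5395/44) = 939/22 and Ps = 112/3 + (2/15)·(5395/44) = 1181/22.
ΔCS = ½(1060/11 + 5395/44)(552/11 − 939/22) = 144525/176; ΔPS = ½(1060/11 + 5395/44)(1181/22 − 552/11) = 67445/176.
Government spending = 11 × 5395/44 = 1348.75.
Net change = 144525/176 + 67445/176 − 1348.75 = -144.375. The loss equals the DWL triangle ½·11·26.25.

Net change in total surplus = -£144.375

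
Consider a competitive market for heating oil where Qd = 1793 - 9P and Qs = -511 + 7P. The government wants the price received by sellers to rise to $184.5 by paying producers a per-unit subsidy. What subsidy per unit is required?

Required subsidy s = $72 per unit

At a seller price of 184.5, quantity supplied is -511 + 7·184.5 = 780.5.
Buyers absorb 780.5 only when they pay Pb with 1793 − 9·Pb = 780.5, i.e. Pb = 112.5.
s = Ps − Pb = 184.5 − 112.5 = 72.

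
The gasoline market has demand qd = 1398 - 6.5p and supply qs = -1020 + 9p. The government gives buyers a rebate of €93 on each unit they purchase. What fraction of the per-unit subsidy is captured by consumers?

Pre-subsidy: 1398 - 6.5p = -1020 + 9p gives p* = 156, q* = 384.
With the rebate, buyers effectively pay pb = ps − 93, where ps is the price sellers receive.
Demand in terms of ps becomes qd = 1398 − 6.5(ps − 93) = 2002.5 - 6.5ps. Setting this equal to supply: 2002.5 - 6.5ps = -1020 + 9ps, so ps = 195.
Buyers pay pb = 195 − 93 = 102; q' = -1020 + 9·195 = 735.
Buyers' price falls by p* − pb = 156 − 102 = 54; sellers' price rises by ps − p* = 195 − 156 = 39.
So consumers capture 54/93 = 18/31 of each unit of subsidy.

Consumer share = 18/31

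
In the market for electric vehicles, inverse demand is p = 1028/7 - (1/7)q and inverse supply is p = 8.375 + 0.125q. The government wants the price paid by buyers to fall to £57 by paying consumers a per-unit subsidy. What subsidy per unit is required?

Required subsidy s = £30 per unit

At a buyer price of 57, quantity demanded is 1028 − 7·57 = 629.
Sellers supply 629 only when they receive ps = 8.375 + 0.125·629 = 87.
s = ps − pb = 87 − 57 = 30.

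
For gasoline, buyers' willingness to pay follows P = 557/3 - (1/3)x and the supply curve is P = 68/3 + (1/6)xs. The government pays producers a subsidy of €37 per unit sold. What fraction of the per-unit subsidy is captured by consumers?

Pre-subsidy: 557/3 - (1/3)x = 68/3 + (1/6)x gives x* = 326 and P* = 77.
With the subsidy, sellers receive Ps = Pb + 37 for each unit, where Pb is the price buyers pay.
On the curves, Pb = 557/3 - (1/3)x and Ps = 68/3 + (1/6)x; the wedge Ps − Pb = 37 gives 68/3 + (1/6)x − (557/3 - (1/3)x) = 37, so x' = 400.
Then Pb = 557/3 − (1/3)·400 = 157/3 and Ps = 68/3 + (1/6)·400 = 268/3.
Buyers' price falls by P* − Pb = 77 − 157/3 = 74/3; sellers' price rises by Ps − P* = 268/3 − 77 = 37/3.
So consumers capture (74/3)/37 = 2/3 of each unit of subsidy.

Consumer share = 2/3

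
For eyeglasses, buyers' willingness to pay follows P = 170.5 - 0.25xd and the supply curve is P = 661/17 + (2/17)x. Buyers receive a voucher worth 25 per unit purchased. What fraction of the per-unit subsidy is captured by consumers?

Pre-subsidy: 170.5 - 0.25x = 661/17 + (2/17)x gives x* = 358 and P* = 81.
With the rebate, buyers effectively pay Pb = Ps − 25, where Ps is the price sellers receive.
On the curves, Pb = 170.5 - 0.25x and Ps = 661/17 + (2/17)x; the wedge Ps − Pb = 25 gives 661/17 + (2/17)x − (170.5 - 0.25x) = 25, so x' = 426.
Then Pb = 170.5 − 0.25·426 = 64 and Ps = 661/17 + (2/17)·426 = 89.
Buyers' price falls by P* − Pb = 81 − 64 = 17; sellers' price rises by Ps − P* = 89 − 81 = 8.
So consumers capture 17/25 = 0.68 of each unit of subsidy.

Consumer share = 0.68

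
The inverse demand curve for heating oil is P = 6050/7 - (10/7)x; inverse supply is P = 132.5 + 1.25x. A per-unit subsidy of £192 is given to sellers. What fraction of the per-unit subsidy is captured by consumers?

Consumer share = 8/15

Pre-subsidy: 6050/7 - (10/7)x = 132.5 + 1.25x gives x* = 273.2 and P* = 474.
With the subsidy, sellers receive Ps = Pb + 192 for each unit, where Pb is the price buyers pay.
On the curves, Pb = 6050/7 - (10/7)x and Ps = 132.5 + 1.25x; the wedge Ps − Pb = 192 gives 132.5 + 1.25x − (6050/7 - (10/7)x) = 192, so x' = 344.88.
Then Pb = 6050/7 − (10/7)·344.88 = 371.6 and Ps = 132.5 + 1.25·344.88 = 563.6.
Buyers' price falls by P* − Pb = 474 − 371.6 = 102.4; sellers' price rises by Ps − P* = 563.6 − 474 = 89.6.
So consumers capture 102.4/192 = 8/15 of each unit of subsidy.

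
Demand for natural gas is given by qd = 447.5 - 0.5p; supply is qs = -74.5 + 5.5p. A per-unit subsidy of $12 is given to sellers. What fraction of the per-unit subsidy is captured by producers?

Pre-subsidy: 447.5 - 0.5p = -74.5 + 5.5p gives p* = 87, q* = 404.
With the subsidy, sellers receive ps = pb + 12 for each unit, where pb is the price buyers pay.
Supply in terms of pb becomes qs = -74.5 + 5.5(pb + 12) = -8.5 + 5.5pb. Setting this equal to demand: 447.5 - 0.5pb = -8.5 + 5.5pb, so pb = 76.
Sellers receive ps = 76 + 12 = 88; q' = 447.5 − 0.5·76 = 409.5.
Buyers' price falls by p* − pb = 87 − 76 = 11; sellers' price rises by ps − p* = 88 − 87 = 1.
So producers capture 1/12 = 1/12 of each unit of subsidy.

Producer share = 1/12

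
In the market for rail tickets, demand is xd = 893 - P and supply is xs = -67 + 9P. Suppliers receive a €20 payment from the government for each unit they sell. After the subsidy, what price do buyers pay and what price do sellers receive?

Buyers pay €78; sellers receive €98

Pre-subsidy: 893 - P = -67 + 9P gives P* = 96, x* = 797.
With the subsidy, sellers receive Ps = Pb + 20 for each unit, where Pb is the price buyers pay.
Supply in terms of Pb becomes xs = -67 + 9(Pb + 20) = 113 + 9Pb. Setting this equal to demand: 893 - Pb = 113 + 9Pb, so Pb = 78.
Sellers receive Ps = 78 + 20 = 98; x' = 893 − 1·78 = 815.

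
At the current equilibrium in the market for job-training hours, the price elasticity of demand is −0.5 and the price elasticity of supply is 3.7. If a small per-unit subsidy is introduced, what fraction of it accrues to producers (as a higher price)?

Producer share = 5/42

For a small subsidy around the equilibrium, the benefit split depends on the relative slopes, which at a point are proportional to the elasticities.
Buyer share = εs/(εs + |εd|) = 3.7/(3.7 + 0.5) = 37/42; seller share = |εd|/(εs + |εd|) = 5/42.
So producers capture 5/42 of the subsidy.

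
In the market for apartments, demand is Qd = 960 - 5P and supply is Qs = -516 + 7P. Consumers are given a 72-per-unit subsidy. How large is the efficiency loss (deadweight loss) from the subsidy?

Pre-subsidy: 960 - 5P = -516 + 7P gives P* = 123, Q* = 345.
With the rebate, buyers effectively pay Pb = Ps − 72, where Ps is the price sellers receive.
Demand in terms of Ps becomes Qd = 960 − 5(Ps − 72) = 1320 - 5Ps. Setting this equal to supply: 1320 - 5Ps = -516 + 7Ps, so Ps = 153.
Buyers pay Pb = 153 − 72 = 81; Q' = -516 + 7·153 = 555.
The subsidy expands output by 555 − 345 = 210 past the efficient level; on those units the gap between marginal cost and willingness to pay runs from 0 up to 72.
DWL = ½ × 72 × 210 = 7560.

Deadweight loss = 7560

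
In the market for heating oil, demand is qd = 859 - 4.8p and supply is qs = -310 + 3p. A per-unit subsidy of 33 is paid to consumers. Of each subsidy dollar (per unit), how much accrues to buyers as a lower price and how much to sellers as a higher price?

Buyers gain 165/13 per unit; sellers gain 264/13 per unit

Pre-subsidy: 859 - 4.8p = -310 + 3p gives p* = 5845/39, q* = 1815/13.
With the rebate, buyers effectively pay pb = ps − 33, where ps is the price sellers receive.
Demand in terms of ps becomes qd = 859 − 4.8(ps − 33) = 1017.4 - 4.8ps. Setting this equal to supply: 1017.4 - 4.8ps = -310 + 3ps, so ps = 6637/39.
Buyers pay pb = 6637/39 − 33 = 5350/39; q' = -310 + 3·(6637/39) = 2607/13.
Buyers' price falls by p* − pb = 5845/39 − 5350/39 = 165/13; sellers' price rises by ps − p* = 6637/39 − 5845/39 = 264/13.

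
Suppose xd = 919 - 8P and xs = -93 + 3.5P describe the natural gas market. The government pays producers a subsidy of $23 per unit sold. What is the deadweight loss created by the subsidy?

Deadweight loss = $644

Pre-subsidy: 919 - 8P = -93 + 3.5P gives P* = 88, x* = 215.
With the subsidy, sellers receive Ps = Pb + 23 for each unit, where Pb is the price buyers pay.
Supply in terms of Pb becomes xs = -93 + 3.5(Pb + 23) = -12.5 + 3.5Pb. Setting this equal to demand: 919 - 8Pb = -12.5 + 3.5Pb, so Pb = 81.
Sellers receive Ps = 81 + 23 = 104; x' = 919 − 8·81 = 271.
The subsidy expands output by 271 − 215 = 56 past the efficient level; on those units the gap between marginal cost and willingness to pay runs from 0 up to 23.
DWL = ½ × 23 × 56 = 644.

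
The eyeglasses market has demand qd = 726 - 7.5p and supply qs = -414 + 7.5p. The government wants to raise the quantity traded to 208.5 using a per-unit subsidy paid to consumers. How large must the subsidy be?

Required subsidy s = 14 per unit

At q = 208.5, invert demand for the buyer price: pb = (726 − 208.5)/7.5 = 69; invert supply for the seller price: ps = (208.5 − (-414))/7.5 = 83.
The subsidy must fill the gap: s = ps − pb = 83 − 69 = 14.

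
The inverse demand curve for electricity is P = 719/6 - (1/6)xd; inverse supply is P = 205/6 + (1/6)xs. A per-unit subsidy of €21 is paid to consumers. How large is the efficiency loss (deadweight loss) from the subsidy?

Deadweight loss = €661.5

Pre-subsidy: 719/6 - (1/6)x = 205/6 + (1/6)x gives x* = 257 and P* = 77.
With the rebate, buyers effectively pay Pb = Ps − 21, where Ps is the price sellers receive.
On the curves, Pb = 719/6 - (1/6)x and Ps = 205/6 + (1/6)x; the wedge Ps − Pb = 21 gives 205/6 + (1/6)x − (719/6 - (1/6)x) = 21, so x' = 320.
Then Pb = 719/6 − (1/6)·320 = 66.5 and Ps = 205/6 + (1/6)·320 = 87.5.
The subsidy expands output by 320 − 257 = 63 past the efficient level; on those units the gap between marginal cost and willingness to pay runs from 0 up to 21.
DWL = ½ × 21 × 63 = 661.5.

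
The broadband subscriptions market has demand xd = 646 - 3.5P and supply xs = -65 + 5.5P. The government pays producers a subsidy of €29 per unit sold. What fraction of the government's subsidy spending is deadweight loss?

Pre-subsidy: 646 - 3.5P = -65 + 5.5P gives P* = 79, x* = 369.5.
With the subsidy, sellers receive Ps = Pb + 29 for each unit, where Pb is the price buyers pay.
Supply in terms of Pb becomes xs = -65 + 5.5(Pb + 29) = 94.5 + 5.5Pb. Setting this equal to demand: 646 - 3.5Pb = 94.5 + 5.5Pb, so Pb = 1103/18.
Sellers receive Ps = 1103/18 + 29 = 1625/18; x' = 646 − 3.5·(1103/18) = 15535/36.
ΔCS = ½(369.5 + 15535/36)(79 − 1103/18) = 9199003/1296; ΔPS = ½(369.5 + 15535/36)(1625/18 − 79) = 5853911/1296.
Government spending = 29 × 15535/36 = 450515/36.
DWL = ½ × 29 × (15535/36 − 369.5) = 64757/72; fraction = (64757/72) / (450515/36) = 2233/31070.

DWL / government spending = 2233/31070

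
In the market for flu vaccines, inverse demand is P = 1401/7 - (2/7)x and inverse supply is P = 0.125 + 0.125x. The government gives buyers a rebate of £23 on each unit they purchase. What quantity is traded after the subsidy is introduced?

Pre-subsidy: 1401/7 - (2/7)x = 0.125 + 0.125x gives x* = 487 and P* = 61.
With the rebate, buyers effectively pay Pb = Ps − 23, where Ps is the price sellers receive.
On the curves, Pb = 1401/7 - (2/7)x and Ps = 0.125 + 0.125x; the wedge Ps − Pb = 23 gives 0.125 + 0.125x − (1401/7 - (2/7)x) = 23, so x' = 543.
Then Pb = 1401/7 − (2/7)·543 = 45 and Ps = 0.125 + 0.125·543 = 68.

x' = 543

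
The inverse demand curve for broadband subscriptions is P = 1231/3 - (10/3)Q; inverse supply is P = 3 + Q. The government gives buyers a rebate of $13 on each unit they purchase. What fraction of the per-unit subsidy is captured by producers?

Producer share = 3/13

Pre-subsidy: 1231/3 - (10/3)Q = 3 + Q gives Q* = 94 and P* = 97.
With the rebate, buyers effectively pay Pb = Ps − 13, where Ps is the price sellers receive.
On the curves, Pb = 1231/3 - (10/3)Q and Ps = 3 + Q; the wedge Ps − Pb = 13 gives 3 + Q − (1231/3 - (10/3)Q) = 13, so Q' = 97.
Then Pb = 1231/3 − (10/3)·97 = 87 and Ps = 3 + 1·97 = 100.
Buyers' price falls by P* − Pb = 97 − 87 = 10; sellers' price rises by Ps − P* = 100 − 97 = 3.
So producers capture 3/13 = 3/13 of each unit of subsidy.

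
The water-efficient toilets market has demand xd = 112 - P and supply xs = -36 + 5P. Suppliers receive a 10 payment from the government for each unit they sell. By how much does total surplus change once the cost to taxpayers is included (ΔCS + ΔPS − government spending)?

Net change in total surplus = -125/3

Pre-subsidy: 112 - P = -36 + 5P gives P* = 74/3, x* = 262/3.
With the subsidy, sellers receive Ps = Pb + 10 for each unit, where Pb is the price buyers pay.
Supply in terms of Pb becomes xs = -36 + 5(Pb + 10) = 14 + 5Pb. Setting this equal to demand: 112 - Pb = 14 + 5Pb, so Pb = 49/3.
Sellers receive Ps = 49/3 + 10 = 79/3; x' = 112 − 1·(49/3) = 287/3.
ΔCS = ½(262/3 + 287/3)(74/3 − 49/3) = 762.5; ΔPS = ½(262/3 + 287/3)(79/3 − 74/3) = 152.5.
Government spending = 10 × 287/3 = 2870/3.
Net change = 762.5 + 152.5 − 2870/3 = -125/3. The loss equals the DWL triangle ½·10·25/3.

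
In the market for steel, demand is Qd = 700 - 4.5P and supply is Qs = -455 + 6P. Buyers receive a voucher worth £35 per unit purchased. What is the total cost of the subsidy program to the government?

Government cost = £10325

Pre-subsidy: 700 - 4.5P = -455 + 6P gives P* = 110, Q* = 205.
With the rebate, buyers effectively pay Pb = Ps − 35, where Ps is the price sellers receive.
Demand in terms of Ps becomes Qd = 700 − 4.5(Ps − 35) = 857.5 - 4.5Ps. Setting this equal to supply: 857.5 - 4.5Ps = -455 + 6Ps, so Ps = 125.
Buyers pay Pb = 125 − 35 = 90; Q' = -455 + 6·125 = 295.
Government outlay = subsidy × quantity = 35 × 295 = 10325.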